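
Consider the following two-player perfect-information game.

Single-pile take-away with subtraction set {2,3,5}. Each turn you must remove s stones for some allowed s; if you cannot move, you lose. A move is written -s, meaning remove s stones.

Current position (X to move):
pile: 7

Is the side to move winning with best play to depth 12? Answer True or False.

p1 X@[7]: -2[5]-1* -3[4]-1 -5[2]-1
p2 O@[5]: -2[3]-1 -3[2]-1 -5[0]+1*
p3 X@[0] terminal -1; root [7] d12

X winning at [7]: False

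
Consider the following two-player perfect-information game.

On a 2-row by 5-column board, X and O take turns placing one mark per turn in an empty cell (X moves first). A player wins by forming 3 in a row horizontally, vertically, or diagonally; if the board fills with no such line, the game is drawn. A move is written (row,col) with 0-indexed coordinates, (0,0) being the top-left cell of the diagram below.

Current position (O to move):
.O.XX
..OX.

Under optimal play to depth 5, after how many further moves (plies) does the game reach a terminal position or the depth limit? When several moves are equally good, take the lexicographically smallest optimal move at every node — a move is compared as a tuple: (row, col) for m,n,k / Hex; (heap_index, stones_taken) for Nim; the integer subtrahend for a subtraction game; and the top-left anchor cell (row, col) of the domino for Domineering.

[.O.XX/..OX.] O move#1: (0,0):-1/OO.XX/..OX., (0,2):+0/.OOXX/..OX.*, (1,0):-1/.O.XX/O.OX., (1,1):-1/.O.XX/.OOX., (1,4):-1/.O.XX/..OXO
[.OOXX/..OX.] X move#2: (0,0):+0/XOOXX/..OX.*, (1,0):-1/.OOXX/X.OX., (1,1):-1/.OOXX/.XOX., (1,4):-1/.OOXX/..OXX
[XOOXX/..OX.] O move#3: (1,0):+0/XOOXX/O.OX.*, (1,1):+0/XOOXX/.OOX., (1,4):+0/XOOXX/..OXO
[XOOXX/O.OX.] X move#4: (1,1):+0/XOOXX/OXOX.*, (1,4):-1/XOOXX/O.OXX
[XOOXX/OXOX.] O move#5: (1,4):+0/XOOXX/OXOXO*
[XOOXX/OXOXO] end (terminal +0, X#6); searched .O.XX/..OX. to 5

PV length from [.O.XX/..OX.]: 5 plies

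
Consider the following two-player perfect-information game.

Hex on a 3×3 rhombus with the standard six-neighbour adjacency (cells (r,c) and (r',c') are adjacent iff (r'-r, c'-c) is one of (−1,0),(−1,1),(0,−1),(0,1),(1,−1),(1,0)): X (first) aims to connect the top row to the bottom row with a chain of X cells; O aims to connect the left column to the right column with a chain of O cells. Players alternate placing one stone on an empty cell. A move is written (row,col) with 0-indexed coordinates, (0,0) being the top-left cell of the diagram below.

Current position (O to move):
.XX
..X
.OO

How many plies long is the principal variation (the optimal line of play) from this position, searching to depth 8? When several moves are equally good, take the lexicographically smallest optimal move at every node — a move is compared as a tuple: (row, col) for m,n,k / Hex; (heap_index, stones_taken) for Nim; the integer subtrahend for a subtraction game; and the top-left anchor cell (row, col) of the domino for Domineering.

ply 1, O at .XX/..X/.OO | (0,0)=-1→OXX/..X/.OO; (1,0)=+1→.XX/O.X/.OO*; (1,1)=+1→.XX/.OX/.OO; (2,0)=+1→.XX/..X/OOO
ply 2, X at .XX/O.X/.OO | (0,0)=-1→XXX/O.X/.OO*; (1,1)=-1→.XX/OXX/.OO; (2,0)=-1→.XX/O.X/XOO
ply 3, O at XXX/O.X/.OO | (1,1)=+1→XXX/OOX/.OO*; (2,0)=+1→XXX/O.X/OOO
ply 4: XXX/OOX/.OO is terminal -1 (X); from .XX/..X/.OO depth 8

PV length from [.XX/..X/.OO]: 3 plies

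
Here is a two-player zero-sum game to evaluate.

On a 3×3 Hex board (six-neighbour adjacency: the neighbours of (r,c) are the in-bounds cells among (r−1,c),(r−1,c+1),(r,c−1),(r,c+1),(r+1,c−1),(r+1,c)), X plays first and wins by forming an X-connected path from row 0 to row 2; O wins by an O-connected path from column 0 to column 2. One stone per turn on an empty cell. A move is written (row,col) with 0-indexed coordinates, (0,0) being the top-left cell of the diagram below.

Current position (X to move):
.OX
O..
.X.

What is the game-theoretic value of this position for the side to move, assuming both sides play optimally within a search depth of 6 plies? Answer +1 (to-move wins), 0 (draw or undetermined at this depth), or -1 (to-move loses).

value(.OX/O../.X., X) = +1

ply 1, X at .OX/O../.X. | (0,0)=+1→XOX/O../.X.*; (1,1)=+1→.OX/OX./.X.; (1,2)=+1→.OX/O.X/.X.; (2,0)=+1→.OX/O../XX.; (2,2)=+1→.OX/O../.XX
ply 2, O at XOX/O../.X. | (1,1)=-1→XOX/OO./.X.*; (1,2)=-1→XOX/O.O/.X.; (2,0)=-1→XOX/O../OX.; (2,2)=-1→XOX/O../.XO
ply 3, X at XOX/OO./.X. | (1,2)=+1→XOX/OOX/.X.*; (2,0)=-1→XOX/OO./XX.; (2,2)=-1→XOX/OO./.XX
ply 4: XOX/OOX/.X. is terminal -1 (O); from .OX/O../.X. depth 6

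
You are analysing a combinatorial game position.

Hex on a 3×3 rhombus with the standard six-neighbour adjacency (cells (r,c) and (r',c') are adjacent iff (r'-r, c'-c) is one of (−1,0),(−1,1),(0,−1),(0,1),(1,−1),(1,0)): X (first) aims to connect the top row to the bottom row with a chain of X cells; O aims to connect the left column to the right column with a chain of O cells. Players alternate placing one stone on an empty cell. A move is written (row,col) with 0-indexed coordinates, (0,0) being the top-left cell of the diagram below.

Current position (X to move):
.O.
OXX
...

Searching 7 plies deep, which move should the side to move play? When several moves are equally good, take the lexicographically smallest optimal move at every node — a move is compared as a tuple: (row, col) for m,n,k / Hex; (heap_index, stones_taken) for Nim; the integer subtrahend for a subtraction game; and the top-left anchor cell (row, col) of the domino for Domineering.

[.O./OXX/...] X move#1: (0,0):-1/XO./OXX/..., (0,2):+1/.OX/OXX/...*, (2,0):-1/.O./OXX/X.., (2,1):-1/.O./OXX/.X., (2,2):-1/.O./OXX/..X
[.OX/OXX/...] O move#2: (0,0):-1/OOX/OXX/...*, (2,0):-1/.OX/OXX/O.., (2,1):-1/.OX/OXX/.O., (2,2):-1/.OX/OXX/..O
[OOX/OXX/...] X move#3: (2,0):+1/OOX/OXX/X..*, (2,1):+1/OOX/OXX/.X., (2,2):+1/OOX/OXX/..X
[OOX/OXX/X..] end (terminal -1, O#4); searched .O./OXX/... to 7

X's best at [.O./OXX/...]: (0,2)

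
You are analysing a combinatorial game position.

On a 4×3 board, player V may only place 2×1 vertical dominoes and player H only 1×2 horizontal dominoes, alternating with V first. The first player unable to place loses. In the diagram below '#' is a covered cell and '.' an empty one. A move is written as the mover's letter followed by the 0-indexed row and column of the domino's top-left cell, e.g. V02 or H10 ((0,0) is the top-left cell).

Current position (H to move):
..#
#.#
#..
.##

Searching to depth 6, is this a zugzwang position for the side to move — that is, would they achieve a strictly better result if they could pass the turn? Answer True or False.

zugzwang(..#/#.#/#../.##, H) = True

[..#/#.#/#../.##] H move#1: H00:-1/###/#.#/#../.##*, H21:-1/..#/#.#/###/.##
[###/#.#/#../.##] V move#2: V11:+1/###/###/##./.##*
[###/###/##./.##] end (terminal -1, H#3); searched ..#/#.#/#../.## to 6
pass branch (V moves first from the same position):
  | [..#/#.#/#../.##] V move#1: V01:-1/.##/###/#../.##*, V11:-1/..#/###/##./.##
  | [.##/###/#../.##] H move#2: H21:+1/.##/###/###/.##*
  | [.##/###/###/.##] end (terminal -1, V#3); searched ..#/#.#/#../.## to 6
H moving scores -1; H passing scores +1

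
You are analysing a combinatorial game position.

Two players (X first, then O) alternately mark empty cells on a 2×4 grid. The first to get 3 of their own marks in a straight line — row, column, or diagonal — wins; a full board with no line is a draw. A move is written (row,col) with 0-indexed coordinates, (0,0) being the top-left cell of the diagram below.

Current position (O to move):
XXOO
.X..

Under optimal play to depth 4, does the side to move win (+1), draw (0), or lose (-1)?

[XXOO/.X..] O move#1: (1,0):+0/XXOO/OX..*, (1,2):+0/XXOO/.XO., (1,3):+0/XXOO/.X.O
[XXOO/OX..] X move#2: (1,2):+0/XXOO/OXX.*, (1,3):+0/XXOO/OX.X
[XXOO/OXX.] O move#3: (1,3):+0/XXOO/OXXO*
[XXOO/OXXO] end (terminal +0, X#4); searched XXOO/.X.. to 4

value(XXOO/.X.., O) = 0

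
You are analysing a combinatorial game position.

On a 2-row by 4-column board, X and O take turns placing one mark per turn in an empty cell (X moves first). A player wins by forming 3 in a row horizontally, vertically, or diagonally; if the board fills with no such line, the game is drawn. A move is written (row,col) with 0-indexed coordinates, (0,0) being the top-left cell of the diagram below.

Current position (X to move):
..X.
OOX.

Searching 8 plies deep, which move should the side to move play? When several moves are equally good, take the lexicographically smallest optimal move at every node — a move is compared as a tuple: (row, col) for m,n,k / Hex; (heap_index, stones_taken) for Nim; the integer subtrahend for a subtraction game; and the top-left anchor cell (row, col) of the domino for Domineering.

[..X./OOX.] X move#1: (0,0):+0/X.X./OOX., (0,1):+1/.XX./OOX.*, (0,3):+0/..XX/OOX., (1,3):+0/..X./OOXX
[.XX./OOX.] O move#2: (0,0):-1/OXX./OOX.*, (0,3):-1/.XXO/OOX., (1,3):-1/.XX./OOXO
[OXX./OOX.] X move#3: (0,3):+1/OXXX/OOX.*, (1,3):+0/OXX./OOXX
[OXXX/OOX.] end (terminal -1, O#4); searched ..X./OOX. to 8

X's best at [..X./OOX.]: (0,1)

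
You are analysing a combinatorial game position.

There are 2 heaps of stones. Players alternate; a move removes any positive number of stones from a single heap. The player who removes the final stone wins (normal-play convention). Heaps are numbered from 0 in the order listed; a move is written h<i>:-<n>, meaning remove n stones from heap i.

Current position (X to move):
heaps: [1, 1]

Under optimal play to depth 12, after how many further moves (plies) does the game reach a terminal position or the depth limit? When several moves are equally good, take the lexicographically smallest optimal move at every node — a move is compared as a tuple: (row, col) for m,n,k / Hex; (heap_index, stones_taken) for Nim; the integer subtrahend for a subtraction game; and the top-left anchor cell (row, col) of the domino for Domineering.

PV length from [(1,1)]: 2 plies

[(1,1)] X move#1: h0:-1:-1/(0,1)*, h1:-1:-1/(1,0)
[(0,1)] O move#2: h1:-1:+1/(0,0)*
[(0,0)] end (terminal -1, X#3); searched (1,1) to 12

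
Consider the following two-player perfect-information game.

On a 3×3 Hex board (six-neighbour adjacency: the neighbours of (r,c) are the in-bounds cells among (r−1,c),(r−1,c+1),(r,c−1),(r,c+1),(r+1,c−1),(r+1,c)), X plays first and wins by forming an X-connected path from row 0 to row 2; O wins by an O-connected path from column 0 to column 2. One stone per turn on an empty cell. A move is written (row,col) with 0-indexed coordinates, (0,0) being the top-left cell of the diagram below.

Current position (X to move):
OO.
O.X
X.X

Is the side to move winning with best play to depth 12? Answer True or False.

X winning at [OO./O.X/X.X]: True

ply 1, X at OO./O.X/X.X | (0,2)=+1→OOX/O.X/X.X*; (1,1)=-1→OO./OXX/X.X; (2,1)=-1→OO./O.X/XXX
ply 2: OOX/O.X/X.X is terminal -1 (O); from OO./O.X/X.X depth 12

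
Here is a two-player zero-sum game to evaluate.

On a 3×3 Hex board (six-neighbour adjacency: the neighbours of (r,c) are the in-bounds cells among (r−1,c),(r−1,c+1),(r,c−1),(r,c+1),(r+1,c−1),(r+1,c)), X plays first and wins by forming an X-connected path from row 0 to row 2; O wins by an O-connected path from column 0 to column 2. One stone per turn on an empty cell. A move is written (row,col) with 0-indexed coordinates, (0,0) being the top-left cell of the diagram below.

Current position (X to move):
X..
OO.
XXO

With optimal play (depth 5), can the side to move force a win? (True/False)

p1 X@[X../OO./XXO]: (0,1)[XX./OO./XXO]-1* (0,2)[X.X/OO./XXO]-1 (1,2)[X../OOX/XXO]-1
p2 O@[XX./OO./XXO]: (0,2)[XXO/OO./XXO]+1* (1,2)[XX./OOO/XXO]+1
p3 X@[XXO/OO./XXO] terminal -1; root [X../OO./XXO] d5

X winning at [X../OO./XXO]: False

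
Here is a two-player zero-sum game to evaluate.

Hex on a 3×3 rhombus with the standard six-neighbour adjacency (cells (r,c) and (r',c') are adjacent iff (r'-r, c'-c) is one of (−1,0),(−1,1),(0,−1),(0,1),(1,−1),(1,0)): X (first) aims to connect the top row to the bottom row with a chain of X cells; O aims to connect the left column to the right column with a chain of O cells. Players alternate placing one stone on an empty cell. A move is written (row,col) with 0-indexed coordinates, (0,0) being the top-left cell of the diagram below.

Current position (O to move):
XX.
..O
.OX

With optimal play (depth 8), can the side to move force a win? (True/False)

[XX./..O/.OX] O move#1: (0,2):-1/XXO/..O/.OX, (1,0):+1/XX./O.O/.OX*, (1,1):+1/XX./.OO/.OX, (2,0):+1/XX./..O/OOX
[XX./O.O/.OX] X move#2: (0,2):-1/XXX/O.O/.OX*, (1,1):-1/XX./OXO/.OX, (2,0):-1/XX./O.O/XOX
[XXX/O.O/.OX] O move#3: (1,1):+1/XXX/OOO/.OX*, (2,0):+1/XXX/O.O/OOX
[XXX/OOO/.OX] end (terminal -1, X#4); searched XX./..O/.OX to 8

O winning at [XX./..O/.OX]: True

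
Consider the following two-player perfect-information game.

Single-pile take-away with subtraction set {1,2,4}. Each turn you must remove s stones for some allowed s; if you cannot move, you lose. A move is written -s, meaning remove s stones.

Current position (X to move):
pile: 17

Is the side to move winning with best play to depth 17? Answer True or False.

p1 X@[17]: -1[16]-1 -2[15]+1* -4[13]-1
p2 O@[15]: -1[14]-1* -2[13]-1 -4[11]-1
p3 X@[14]: -1[13]-1 -2[12]+1* -4[10]-1
p4 O@[12]: -1[11]-1* -2[10]-1 -4[8]-1
p5 X@[11]: -1[10]-1 -2[9]+1* -4[7]-1
p6 O@[9]: -1[8]-1* -2[7]-1 -4[5]-1
p7 X@[8]: -1[7]-1 -2[6]+1* -4[4]-1
p8 O@[6]: -1[5]-1* -2[4]-1 -4[2]-1
p9 X@[5]: -1[4]-1 -2[3]+1* -4[1]-1
p10 O@[3]: -1[2]-1* -2[1]-1
p11 X@[2]: -1[1]-1 -2[0]+1*
p12 O@[0] terminal -1; root [17] d17

X winning at [17]: True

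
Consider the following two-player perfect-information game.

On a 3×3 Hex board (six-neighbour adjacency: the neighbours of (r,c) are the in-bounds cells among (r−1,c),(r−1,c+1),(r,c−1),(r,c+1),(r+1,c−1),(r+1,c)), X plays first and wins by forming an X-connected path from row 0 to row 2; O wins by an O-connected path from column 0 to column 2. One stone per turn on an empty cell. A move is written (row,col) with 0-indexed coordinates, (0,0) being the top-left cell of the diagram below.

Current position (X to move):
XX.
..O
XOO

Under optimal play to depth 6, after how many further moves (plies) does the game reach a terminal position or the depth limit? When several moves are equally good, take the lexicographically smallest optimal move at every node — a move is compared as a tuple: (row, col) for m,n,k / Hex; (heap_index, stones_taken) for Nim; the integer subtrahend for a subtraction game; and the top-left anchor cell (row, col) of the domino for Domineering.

PV length from [XX./..O/XOO]: 3 plies

p1 X@[XX./..O/XOO]: (0,2)[XXX/..O/XOO]+1* (1,0)[XX./X.O/XOO]+1 (1,1)[XX./.XO/XOO]+1
p2 O@[XXX/..O/XOO]: (1,0)[XXX/O.O/XOO]-1* (1,1)[XXX/.OO/XOO]-1
p3 X@[XXX/O.O/XOO]: (1,1)[XXX/OXO/XOO]+1*
p4 O@[XXX/OXO/XOO] terminal -1; root [XX./..O/XOO] d6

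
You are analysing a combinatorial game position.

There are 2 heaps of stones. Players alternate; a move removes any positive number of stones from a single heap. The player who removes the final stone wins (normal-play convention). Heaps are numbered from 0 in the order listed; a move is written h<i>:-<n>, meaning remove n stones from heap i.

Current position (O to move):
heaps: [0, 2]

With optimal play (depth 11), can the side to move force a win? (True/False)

p1 O@[(0,2)]: h1:-1[(0,1)]-1 h1:-2[(0,0)]+1*
p2 X@[(0,0)] terminal -1; root [(0,2)] d11

O winning at [(0,2)]: True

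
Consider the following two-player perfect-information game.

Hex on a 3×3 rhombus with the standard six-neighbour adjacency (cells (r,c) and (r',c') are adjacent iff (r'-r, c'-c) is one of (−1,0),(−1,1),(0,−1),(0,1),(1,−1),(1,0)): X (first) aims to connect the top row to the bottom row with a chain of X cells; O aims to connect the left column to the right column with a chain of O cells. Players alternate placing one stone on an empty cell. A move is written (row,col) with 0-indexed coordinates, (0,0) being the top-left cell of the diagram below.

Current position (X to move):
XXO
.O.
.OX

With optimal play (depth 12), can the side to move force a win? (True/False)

p1 X@[XXO/.O./.OX]: (1,0)[XXO/XO./.OX]-1* (1,2)[XXO/.OX/.OX]-1 (2,0)[XXO/.O./XOX]-1
p2 O@[XXO/XO./.OX]: (1,2)[XXO/XOO/.OX]-1 (2,0)[XXO/XO./OOX]+1*
p3 X@[XXO/XO./OOX] terminal -1; root [XXO/.O./.OX] d12

X winning at [XXO/.O./.OX]: False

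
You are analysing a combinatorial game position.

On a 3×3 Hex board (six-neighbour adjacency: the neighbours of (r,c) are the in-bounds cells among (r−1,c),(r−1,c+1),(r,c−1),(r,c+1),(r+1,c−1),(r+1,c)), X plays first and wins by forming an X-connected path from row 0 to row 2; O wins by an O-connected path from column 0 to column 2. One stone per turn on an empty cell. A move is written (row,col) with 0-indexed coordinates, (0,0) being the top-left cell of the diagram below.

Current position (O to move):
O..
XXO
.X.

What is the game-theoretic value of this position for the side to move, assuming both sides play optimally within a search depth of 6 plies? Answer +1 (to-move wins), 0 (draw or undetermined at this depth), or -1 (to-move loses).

p1 O@[O../XXO/.X.]: (0,1)[OO./XXO/.X.]-1* (0,2)[O.O/XXO/.X.]-1 (2,0)[O../XXO/OX.]-1 (2,2)[O../XXO/.XO]-1
p2 X@[OO./XXO/.X.]: (0,2)[OOX/XXO/.X.]+1* (2,0)[OO./XXO/XX.]-1 (2,2)[OO./XXO/.XX]-1
p3 O@[OOX/XXO/.X.] terminal -1; root [O../XXO/.X.] d6

value(O../XXO/.X., O) = -1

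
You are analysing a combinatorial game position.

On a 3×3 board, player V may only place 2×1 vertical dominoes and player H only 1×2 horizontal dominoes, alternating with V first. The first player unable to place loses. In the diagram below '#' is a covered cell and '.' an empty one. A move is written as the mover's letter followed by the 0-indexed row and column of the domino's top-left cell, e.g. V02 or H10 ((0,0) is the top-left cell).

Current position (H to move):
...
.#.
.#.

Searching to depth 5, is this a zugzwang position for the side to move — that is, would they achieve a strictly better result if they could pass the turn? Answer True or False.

zugzwang(.../.#./.#., H) = False

p1 H@[.../.#./.#.]: H00[##./.#./.#.]-1* H01[.##/.#./.#.]-1
p2 V@[##./.#./.#.]: V02[###/.##/.#.]+1* V10[##./##./##.]+1 V12[##./.##/.##]+1
p3 H@[###/.##/.#.] terminal -1; root [.../.#./.#.] d5
if H skipped the turn, V would face:
~ p1 V@[.../.#./.#.]: V00[#../##./.#.]+1* V02[..#/.##/.#.]+1 V10[.../##./##.]+1 V12[.../.##/.##]+1
~ p2 H@[#../##./.#.]: H01[###/##./.#.]-1*
~ p3 V@[###/##./.#.]: V12[###/###/.##]+1*
~ p4 H@[###/###/.##] terminal -1; root [.../.#./.#.] d5
compare (H): move=-1 vs pass=-1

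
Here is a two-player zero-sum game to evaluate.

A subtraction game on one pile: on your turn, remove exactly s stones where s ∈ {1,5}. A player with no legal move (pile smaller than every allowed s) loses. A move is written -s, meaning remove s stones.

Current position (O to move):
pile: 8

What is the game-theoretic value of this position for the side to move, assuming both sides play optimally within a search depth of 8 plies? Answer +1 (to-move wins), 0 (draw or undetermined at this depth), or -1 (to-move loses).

value(8, O) = -1

p1 O@[8]: -1[7]-1* -5[3]-1
p2 X@[7]: -1[6]+1* -5[2]+1
p3 O@[6]: -1[5]-1* -5[1]-1
p4 X@[5]: -1[4]+1* -5[0]+1
p5 O@[4]: -1[3]-1*
p6 X@[3]: -1[2]+1*
p7 O@[2]: -1[1]-1*
p8 X@[1]: -1[0]+1*
p9 O@[0] terminal -1; root [8] d8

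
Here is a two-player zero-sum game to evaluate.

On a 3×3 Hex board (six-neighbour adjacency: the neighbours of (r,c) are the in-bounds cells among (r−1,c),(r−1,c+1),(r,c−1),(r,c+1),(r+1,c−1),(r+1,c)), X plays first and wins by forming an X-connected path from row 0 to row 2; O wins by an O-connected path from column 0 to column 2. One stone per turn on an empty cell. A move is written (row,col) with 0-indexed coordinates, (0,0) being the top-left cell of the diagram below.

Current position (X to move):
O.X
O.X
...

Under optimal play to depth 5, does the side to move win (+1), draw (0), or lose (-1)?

value(O.X/O.X/..., X) = +1

p1 X@[O.X/O.X/...]: (0,1)[OXX/O.X/...]+1* (1,1)[O.X/OXX/...]+1 (2,0)[O.X/O.X/X..]+1 (2,1)[O.X/O.X/.X.]+1 (2,2)[O.X/O.X/..X]+1
p2 O@[OXX/O.X/...]: (1,1)[OXX/OOX/...]-1* (2,0)[OXX/O.X/O..]-1 (2,1)[OXX/O.X/.O.]-1 (2,2)[OXX/O.X/..O]-1
p3 X@[OXX/OOX/...]: (2,0)[OXX/OOX/X..]+1* (2,1)[OXX/OOX/.X.]+1 (2,2)[OXX/OOX/..X]+1
p4 O@[OXX/OOX/X..]: (2,1)[OXX/OOX/XO.]-1* (2,2)[OXX/OOX/X.O]-1
p5 X@[OXX/OOX/XO.]: (2,2)[OXX/OOX/XOX]+1*
p6 O@[OXX/OOX/XOX] terminal -1; root [O.X/O.X/...] d5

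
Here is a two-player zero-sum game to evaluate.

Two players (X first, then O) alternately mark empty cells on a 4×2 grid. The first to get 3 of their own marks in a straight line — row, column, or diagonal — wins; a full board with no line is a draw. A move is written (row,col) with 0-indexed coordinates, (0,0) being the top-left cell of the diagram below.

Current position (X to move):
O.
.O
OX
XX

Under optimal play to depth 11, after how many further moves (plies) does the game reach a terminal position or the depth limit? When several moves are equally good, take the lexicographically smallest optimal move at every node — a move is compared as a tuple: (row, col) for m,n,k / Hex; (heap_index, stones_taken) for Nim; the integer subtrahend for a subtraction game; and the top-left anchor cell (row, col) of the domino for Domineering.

ply 1, X at O./.O/OX/XX | (0,1)=-1→OX/.O/OX/XX; (1,0)=+0→O./XO/OX/XX*
ply 2, O at O./XO/OX/XX | (0,1)=+0→OO/XO/OX/XX*
ply 3: OO/XO/OX/XX is terminal +0 (X); from O./.O/OX/XX depth 11

PV length from [O./.O/OX/XX]: 2 plies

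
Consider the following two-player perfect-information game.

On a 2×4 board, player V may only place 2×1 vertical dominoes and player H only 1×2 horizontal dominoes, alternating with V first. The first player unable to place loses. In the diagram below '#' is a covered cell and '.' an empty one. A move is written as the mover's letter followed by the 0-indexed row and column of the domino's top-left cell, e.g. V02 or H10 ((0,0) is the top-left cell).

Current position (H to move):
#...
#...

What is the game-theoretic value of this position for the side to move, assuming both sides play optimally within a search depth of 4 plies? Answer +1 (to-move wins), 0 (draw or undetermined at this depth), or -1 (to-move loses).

[#.../#...] H move#1: H01:+1/###./#...*, H02:+1/#.##/#..., H11:+1/#.../###., H12:+1/#.../#.##
[###./#...] V move#2: V03:-1/####/#..#*
[####/#..#] H move#3: H11:+1/####/####*
[####/####] end (terminal -1, V#4); searched #.../#... to 4

value(#.../#..., H) = +1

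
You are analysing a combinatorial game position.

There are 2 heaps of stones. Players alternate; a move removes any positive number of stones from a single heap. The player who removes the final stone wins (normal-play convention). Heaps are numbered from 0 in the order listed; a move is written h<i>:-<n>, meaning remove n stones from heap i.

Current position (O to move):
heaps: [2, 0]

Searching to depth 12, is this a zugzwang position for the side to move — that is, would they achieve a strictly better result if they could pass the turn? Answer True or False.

zugzwang((2,0), O) = False

ply 1, O at (2,0) | h0:-1=-1→(1,0); h0:-2=+1→(0,0)*
ply 2: (0,0) is terminal -1 (X); from (2,0) depth 12
if O skipped the turn, X would face:
~ ply 1, X at (2,0) | h0:-1=-1→(1,0); h0:-2=+1→(0,0)*
~ ply 2: (0,0) is terminal -1 (O); from (2,0) depth 12
compare (O): move=+1 vs pass=-1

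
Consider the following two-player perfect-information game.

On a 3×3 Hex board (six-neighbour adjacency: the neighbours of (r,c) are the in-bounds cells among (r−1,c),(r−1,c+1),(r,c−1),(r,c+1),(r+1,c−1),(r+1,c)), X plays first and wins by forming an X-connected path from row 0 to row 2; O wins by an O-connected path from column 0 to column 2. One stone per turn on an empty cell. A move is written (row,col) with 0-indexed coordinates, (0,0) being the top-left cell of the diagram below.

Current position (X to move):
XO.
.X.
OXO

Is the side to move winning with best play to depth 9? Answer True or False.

ply 1, X at XO./.X./OXO | (0,2)=+1→XOX/.X./OXO*; (1,0)=+1→XO./XX./OXO; (1,2)=+1→XO./.XX/OXO
ply 2: XOX/.X./OXO is terminal -1 (O); from XO./.X./OXO depth 9

X winning at [XO./.X./OXO]: True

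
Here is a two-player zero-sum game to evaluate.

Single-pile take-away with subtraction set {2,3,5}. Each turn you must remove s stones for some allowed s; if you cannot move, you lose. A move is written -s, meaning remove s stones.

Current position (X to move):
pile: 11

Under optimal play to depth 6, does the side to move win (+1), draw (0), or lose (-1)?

ply 1, X at 11 | -2=-1→9; -3=+1→8*; -5=-1→6
ply 2, O at 8 | -2=-1→6*; -3=-1→5; -5=-1→3
ply 3, X at 6 | -2=-1→4; -3=-1→3; -5=+1→1*
ply 4: 1 is terminal -1 (O); from 11 depth 6

value(11, X) = +1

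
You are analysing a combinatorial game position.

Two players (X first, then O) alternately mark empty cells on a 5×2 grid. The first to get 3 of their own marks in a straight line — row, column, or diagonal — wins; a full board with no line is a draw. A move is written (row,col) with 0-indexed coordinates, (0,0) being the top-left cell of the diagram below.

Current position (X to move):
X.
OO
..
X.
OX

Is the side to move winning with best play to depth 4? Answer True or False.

X winning at [X./OO/../X./OX]: False

ply 1, X at X./OO/../X./OX | (0,1)=+0→XX/OO/../X./OX*; (2,0)=-1→X./OO/X./X./OX; (2,1)=+0→X./OO/.X/X./OX; (3,1)=+0→X./OO/../XX/OX
ply 2, O at XX/OO/../X./OX | (2,0)=+0→XX/OO/O./X./OX*; (2,1)=+0→XX/OO/.O/X./OX; (3,1)=+0→XX/OO/../XO/OX
ply 3, X at XX/OO/O./X./OX | (2,1)=+0→XX/OO/OX/X./OX*; (3,1)=+0→XX/OO/O./XX/OX
ply 4, O at XX/OO/OX/X./OX | (3,1)=+0→XX/OO/OX/XO/OX*
ply 5: XX/OO/OX/XO/OX is terminal +0 (X); from X./OO/../X./OX depth 4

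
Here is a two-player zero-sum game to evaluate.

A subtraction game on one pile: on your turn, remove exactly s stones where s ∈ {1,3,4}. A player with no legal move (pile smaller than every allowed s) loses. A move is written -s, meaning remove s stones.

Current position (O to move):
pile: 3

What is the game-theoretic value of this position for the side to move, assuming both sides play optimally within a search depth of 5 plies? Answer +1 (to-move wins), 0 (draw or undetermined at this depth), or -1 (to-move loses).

p1 O@[3]: -1[2]+1* -3[0]+1
p2 X@[2]: -1[1]-1*
p3 O@[1]: -1[0]+1*
p4 X@[0] terminal -1; root [3] d5

value(3, O) = +1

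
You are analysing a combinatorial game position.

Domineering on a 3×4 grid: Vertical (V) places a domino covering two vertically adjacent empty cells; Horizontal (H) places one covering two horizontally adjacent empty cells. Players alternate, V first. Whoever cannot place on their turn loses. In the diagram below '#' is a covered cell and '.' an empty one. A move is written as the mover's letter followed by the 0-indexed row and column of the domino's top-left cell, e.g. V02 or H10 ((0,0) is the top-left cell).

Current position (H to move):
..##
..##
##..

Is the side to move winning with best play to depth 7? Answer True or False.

H winning at [..##/..##/##..]: True

ply 1, H at ..##/..##/##.. | H00=+1→####/..##/##..*; H10=+1→..##/####/##..; H22=-1→..##/..##/####
ply 2: ####/..##/##.. is terminal -1 (V); from ..##/..##/##.. depth 7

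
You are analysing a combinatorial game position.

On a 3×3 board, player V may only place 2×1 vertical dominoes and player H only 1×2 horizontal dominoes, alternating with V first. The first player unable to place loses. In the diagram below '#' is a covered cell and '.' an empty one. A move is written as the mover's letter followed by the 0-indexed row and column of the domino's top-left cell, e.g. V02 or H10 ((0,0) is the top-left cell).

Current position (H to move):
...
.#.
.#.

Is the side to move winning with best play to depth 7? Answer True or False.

ply 1, H at .../.#./.#. | H00=-1→##./.#./.#.*; H01=-1→.##/.#./.#.
ply 2, V at ##./.#./.#. | V02=+1→###/.##/.#.*; V10=+1→##./##./##.; V12=+1→##./.##/.##
ply 3: ###/.##/.#. is terminal -1 (H); from .../.#./.#. depth 7

H winning at [.../.#./.#.]: False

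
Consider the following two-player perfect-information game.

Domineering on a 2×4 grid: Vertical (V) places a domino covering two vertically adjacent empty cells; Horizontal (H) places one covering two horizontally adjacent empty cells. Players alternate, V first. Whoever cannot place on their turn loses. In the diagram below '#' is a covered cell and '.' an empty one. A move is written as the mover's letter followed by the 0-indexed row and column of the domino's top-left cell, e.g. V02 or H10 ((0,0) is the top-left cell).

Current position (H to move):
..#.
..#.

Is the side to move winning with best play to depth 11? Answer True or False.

p1 H@[..#./..#.]: H00[###./..#.]+1* H10[..#./###.]+1
p2 V@[###./..#.]: V03[####/..##]-1*
p3 H@[####/..##]: H10[####/####]+1*
p4 V@[####/####] terminal -1; root [..#./..#.] d11

H winning at [..#./..#.]: True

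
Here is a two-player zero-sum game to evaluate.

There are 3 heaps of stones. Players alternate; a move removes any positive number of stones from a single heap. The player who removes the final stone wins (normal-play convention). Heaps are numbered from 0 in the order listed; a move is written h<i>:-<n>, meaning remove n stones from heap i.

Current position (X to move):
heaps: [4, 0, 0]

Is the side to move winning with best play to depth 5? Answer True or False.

p1 X@[(4,0,0)]: h0:-1[(3,0,0)]-1 h0:-2[(2,0,0)]-1 h0:-3[(1,0,0)]-1 h0:-4[(0,0,0)]+1*
p2 O@[(0,0,0)] terminal -1; root [(4,0,0)] d5

X winning at [(4,0,0)]: True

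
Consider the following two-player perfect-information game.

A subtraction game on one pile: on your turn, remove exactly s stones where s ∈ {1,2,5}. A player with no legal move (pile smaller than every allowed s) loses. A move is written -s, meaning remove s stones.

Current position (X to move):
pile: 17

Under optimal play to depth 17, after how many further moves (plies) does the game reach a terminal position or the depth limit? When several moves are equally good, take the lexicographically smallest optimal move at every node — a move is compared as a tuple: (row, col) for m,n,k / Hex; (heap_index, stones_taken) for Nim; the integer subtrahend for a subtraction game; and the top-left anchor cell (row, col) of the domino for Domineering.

p1 X@[17]: -1[16]-1 -2[15]+1* -5[12]+1
p2 O@[15]: -1[14]-1* -2[13]-1 -5[10]-1
p3 X@[14]: -1[13]-1 -2[12]+1* -5[9]+1
p4 O@[12]: -1[11]-1* -2[10]-1 -5[7]-1
p5 X@[11]: -1[10]-1 -2[9]+1* -5[6]+1
p6 O@[9]: -1[8]-1* -2[7]-1 -5[4]-1
p7 X@[8]: -1[7]-1 -2[6]+1* -5[3]+1
p8 O@[6]: -1[5]-1* -2[4]-1 -5[1]-1
p9 X@[5]: -1[4]-1 -2[3]+1* -5[0]+1
p10 O@[3]: -1[2]-1* -2[1]-1
p11 X@[2]: -1[1]-1 -2[0]+1*
p12 O@[0] terminal -1; root [17] d17

PV length from [17]: 11 plies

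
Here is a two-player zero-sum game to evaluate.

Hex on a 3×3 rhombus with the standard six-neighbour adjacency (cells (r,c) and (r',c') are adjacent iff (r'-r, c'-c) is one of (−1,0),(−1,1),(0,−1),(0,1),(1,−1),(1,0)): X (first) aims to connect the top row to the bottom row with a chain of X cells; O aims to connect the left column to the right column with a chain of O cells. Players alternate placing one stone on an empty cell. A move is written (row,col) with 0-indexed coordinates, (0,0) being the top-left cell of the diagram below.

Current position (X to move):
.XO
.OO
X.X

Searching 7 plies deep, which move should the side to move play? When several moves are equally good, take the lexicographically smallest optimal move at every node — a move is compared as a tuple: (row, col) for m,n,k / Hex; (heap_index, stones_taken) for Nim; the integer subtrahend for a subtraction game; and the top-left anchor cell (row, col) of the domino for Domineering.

X's best at [.XO/.OO/X.X]: (1,0)

[.XO/.OO/X.X] X move#1: (0,0):-1/XXO/.OO/X.X, (1,0):+1/.XO/XOO/X.X*, (2,1):-1/.XO/.OO/XXX
[.XO/XOO/X.X] end (terminal -1, O#2); searched .XO/.OO/X.X to 7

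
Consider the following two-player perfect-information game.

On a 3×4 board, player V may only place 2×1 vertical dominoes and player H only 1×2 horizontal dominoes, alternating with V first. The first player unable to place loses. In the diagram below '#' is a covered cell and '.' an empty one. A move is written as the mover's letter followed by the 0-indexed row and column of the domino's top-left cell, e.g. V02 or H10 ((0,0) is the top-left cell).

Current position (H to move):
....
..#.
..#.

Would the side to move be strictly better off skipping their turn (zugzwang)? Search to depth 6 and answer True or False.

zugzwang(..../..#./..#., H) = False

[..../..#./..#.] H move#1: H00:-1/##../..#./..#., H01:-1/.##./..#./..#., H02:-1/..##/..#./..#., H10:+1/..../###./..#.*, H20:-1/..../..#./###.
[..../###./..#.] V move#2: V03:-1/...#/####/..#.*, V13:-1/..../####/..##
[...#/####/..#.] H move#3: H00:+1/##.#/####/..#.*, H01:+1/.###/####/..#., H20:+1/...#/####/###.
[##.#/####/..#.] end (terminal -1, V#4); searched ..../..#./..#. to 6
pass branch (V moves first from the same position):
  | [..../..#./..#.] V move#1: V00:+1/#.../#.#./..#.*, V01:+1/.#../.##./..#., V03:-1/...#/..##/..#., V10:+1/..../#.#./#.#., V11:+1/..../.##./.##., V13:-1/..../..##/..##
  | [#.../#.#./..#.] H move#2: H01:-1/###./#.#./..#.*, H02:-1/#.##/#.#./..#., H20:-1/#.../#.#./###.
  | [###./#.#./..#.] V move#3: V03:-1/####/#.##/..#., V11:+1/###./###./.##.*, V13:-1/###./#.##/..##
  | [###./###./.##.] end (terminal -1, H#4); searched ..../..#./..#. to 6
H moving scores +1; H passing scores -1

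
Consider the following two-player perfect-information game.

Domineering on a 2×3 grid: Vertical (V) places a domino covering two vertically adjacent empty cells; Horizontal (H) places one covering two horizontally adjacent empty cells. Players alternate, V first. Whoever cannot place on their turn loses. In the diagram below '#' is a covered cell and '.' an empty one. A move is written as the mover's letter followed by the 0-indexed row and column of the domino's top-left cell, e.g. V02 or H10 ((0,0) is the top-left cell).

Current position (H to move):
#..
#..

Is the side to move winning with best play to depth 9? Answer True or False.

H winning at [#../#..]: True

ply 1, H at #../#.. | H01=+1→###/#..*; H11=+1→#../###
ply 2: ###/#.. is terminal -1 (V); from #../#.. depth 9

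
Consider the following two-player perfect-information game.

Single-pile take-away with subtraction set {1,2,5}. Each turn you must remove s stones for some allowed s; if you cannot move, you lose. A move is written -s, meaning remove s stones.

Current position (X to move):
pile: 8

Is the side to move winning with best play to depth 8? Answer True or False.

X winning at [8]: True

ply 1, X at 8 | -1=-1→7; -2=+1→6*; -5=+1→3
ply 2, O at 6 | -1=-1→5*; -2=-1→4; -5=-1→1
ply 3, X at 5 | -1=-1→4; -2=+1→3*; -5=+1→0
ply 4, O at 3 | -1=-1→2*; -2=-1→1
ply 5, X at 2 | -1=-1→1; -2=+1→0*
ply 6: 0 is terminal -1 (O); from 8 depth 8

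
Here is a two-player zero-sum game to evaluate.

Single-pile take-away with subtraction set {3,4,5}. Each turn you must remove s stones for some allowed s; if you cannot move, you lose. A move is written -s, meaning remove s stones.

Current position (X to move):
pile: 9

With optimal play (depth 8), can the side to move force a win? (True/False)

p1 X@[9]: -3[6]-1* -4[5]-1 -5[4]-1
p2 O@[6]: -3[3]-1 -4[2]+1* -5[1]+1
p3 X@[2] terminal -1; root [9] d8

X winning at [9]: False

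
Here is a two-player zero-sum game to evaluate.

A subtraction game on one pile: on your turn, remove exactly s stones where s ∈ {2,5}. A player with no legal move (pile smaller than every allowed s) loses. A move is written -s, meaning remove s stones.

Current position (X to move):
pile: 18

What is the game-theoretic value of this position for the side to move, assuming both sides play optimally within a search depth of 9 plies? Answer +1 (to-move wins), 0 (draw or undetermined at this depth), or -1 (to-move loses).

p1 X@[18]: -2[16]-1* -5[13]-1
p2 O@[16]: -2[14]+1* -5[11]+1
p3 X@[14]: -2[12]-1* -5[9]-1
p4 O@[12]: -2[10]-1 -5[7]+1*
p5 X@[7]: -2[5]-1* -5[2]-1
p6 O@[5]: -2[3]-1 -5[0]+1*
p7 X@[0] terminal -1; root [18] d9

value(18, X) = -1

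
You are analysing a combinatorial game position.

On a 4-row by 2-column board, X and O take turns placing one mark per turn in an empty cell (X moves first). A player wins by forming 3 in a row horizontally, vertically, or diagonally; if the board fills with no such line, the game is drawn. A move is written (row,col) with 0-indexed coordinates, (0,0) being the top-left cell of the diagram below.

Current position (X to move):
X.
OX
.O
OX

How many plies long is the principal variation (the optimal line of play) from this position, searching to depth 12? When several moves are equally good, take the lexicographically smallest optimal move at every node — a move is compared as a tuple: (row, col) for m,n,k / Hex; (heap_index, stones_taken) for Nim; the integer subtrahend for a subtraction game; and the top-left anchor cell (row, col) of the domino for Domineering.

PV length from [X./OX/.O/OX]: 2 plies

p1 X@[X./OX/.O/OX]: (0,1)[XX/OX/.O/OX]-1 (2,0)[X./OX/XO/OX]+0*
p2 O@[X./OX/XO/OX]: (0,1)[XO/OX/XO/OX]+0*
p3 X@[XO/OX/XO/OX] terminal +0; root [X./OX/.O/OX] d12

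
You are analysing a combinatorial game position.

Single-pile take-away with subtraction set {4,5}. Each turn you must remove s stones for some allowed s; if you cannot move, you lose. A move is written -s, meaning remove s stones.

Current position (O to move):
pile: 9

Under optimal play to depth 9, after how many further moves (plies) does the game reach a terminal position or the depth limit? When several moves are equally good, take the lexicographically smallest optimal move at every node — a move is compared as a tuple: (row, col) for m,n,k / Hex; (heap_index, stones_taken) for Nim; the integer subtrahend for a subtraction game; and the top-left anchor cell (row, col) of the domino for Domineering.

PV length from [9]: 2 plies

[9] O move#1: -4:-1/5*, -5:-1/4
[5] X move#2: -4:+1/1*, -5:+1/0
[1] end (terminal -1, O#3); searched 9 to 9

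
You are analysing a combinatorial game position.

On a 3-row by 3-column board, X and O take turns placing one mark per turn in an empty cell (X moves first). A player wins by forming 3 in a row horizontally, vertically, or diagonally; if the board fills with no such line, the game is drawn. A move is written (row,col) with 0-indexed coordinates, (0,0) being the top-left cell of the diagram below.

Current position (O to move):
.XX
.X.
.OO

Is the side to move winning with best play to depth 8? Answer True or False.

p1 O@[.XX/.X./.OO]: (0,0)[OXX/.X./.OO]-1 (1,0)[.XX/OX./.OO]-1 (1,2)[.XX/.XO/.OO]-1 (2,0)[.XX/.X./OOO]+1*
p2 X@[.XX/.X./OOO] terminal -1; root [.XX/.X./.OO] d8

O winning at [.XX/.X./.OO]: True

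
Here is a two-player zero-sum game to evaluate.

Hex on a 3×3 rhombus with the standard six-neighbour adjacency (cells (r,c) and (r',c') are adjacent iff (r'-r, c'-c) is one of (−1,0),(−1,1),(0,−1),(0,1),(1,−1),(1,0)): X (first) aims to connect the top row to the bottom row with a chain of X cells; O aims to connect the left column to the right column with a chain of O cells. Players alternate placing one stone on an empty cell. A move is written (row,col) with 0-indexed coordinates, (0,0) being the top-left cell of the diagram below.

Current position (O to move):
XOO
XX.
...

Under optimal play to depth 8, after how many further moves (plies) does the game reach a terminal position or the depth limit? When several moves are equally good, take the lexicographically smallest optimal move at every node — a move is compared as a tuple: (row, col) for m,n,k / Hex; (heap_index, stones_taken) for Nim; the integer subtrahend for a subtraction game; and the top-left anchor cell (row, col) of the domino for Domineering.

ply 1, O at XOO/XX./... | (1,2)=-1→XOO/XXO/...*; (2,0)=-1→XOO/XX./O..; (2,1)=-1→XOO/XX./.O.; (2,2)=-1→XOO/XX./..O
ply 2, X at XOO/XXO/... | (2,0)=+1→XOO/XXO/X..*; (2,1)=+1→XOO/XXO/.X.; (2,2)=+1→XOO/XXO/..X
ply 3: XOO/XXO/X.. is terminal -1 (O); from XOO/XX./... depth 8

PV length from [XOO/XX./...]: 2 plies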